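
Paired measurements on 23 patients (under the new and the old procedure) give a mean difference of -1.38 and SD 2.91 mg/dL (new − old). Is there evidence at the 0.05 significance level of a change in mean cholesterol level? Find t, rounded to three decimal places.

H0: μ_d = 0; H1: μ_d ≠ 0 (paired t-test on the differences, two-sided).
t = d̄/(s_d/√n) = -1.38/(2.91/√23) = -2.274
df = n − 1 = 22
Two-sided p-value ≈ 0.033
Since p ≈ 0.033 < α = 0.05, reject H0; the evidence is statistically significant.

-2.274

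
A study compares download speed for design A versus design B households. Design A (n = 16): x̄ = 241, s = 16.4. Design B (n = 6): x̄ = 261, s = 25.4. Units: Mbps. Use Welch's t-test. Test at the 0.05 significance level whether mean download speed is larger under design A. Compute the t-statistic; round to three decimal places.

-1.794

Let group 1 = design A, group 2 = design B. H0: μ_1 = μ_2; H1: μ_1 > μ_2 (Welch's two-sample t-test, right-tailed).
t = (x̄_1 − x̄_2)/√(s_1²/n_1 + s_2²/n_2) = (241 − 261)/√(16.4²/16 + 25.4²/6) = -1.794
Welch–Satterthwaite df ≈ 6.63
p-value = P(T ≥ -1.794) ≈ 0.9408
Since p ≈ 0.9408 > α = 0.05, fail to reject H0; the evidence is not statistically significant.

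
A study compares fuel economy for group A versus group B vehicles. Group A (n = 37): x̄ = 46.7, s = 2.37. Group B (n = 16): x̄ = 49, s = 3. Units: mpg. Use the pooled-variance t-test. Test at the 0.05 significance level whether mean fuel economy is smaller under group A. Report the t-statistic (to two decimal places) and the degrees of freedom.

Let group 1 = group A, group 2 = group B. H0: μ_1 = μ_2; H1: μ_1 < μ_2 (two-sample pooled-variance t-test, left-tailed).
s_p² = [(37−1)·2.37² + (16−1)·3²]/(37+16−2) = 6.61193
t = (46.7 − 49)/√[6.61193·(1/37 + 1/16)] = -2.99
df = n₁ + n₂ − 2 = 51
p-value = P(T ≤ -2.99) ≈ 0.0021
Since p ≈ 0.0021 < α = 0.05, reject H0; the evidence is statistically significant.

t = -2.99, df = 51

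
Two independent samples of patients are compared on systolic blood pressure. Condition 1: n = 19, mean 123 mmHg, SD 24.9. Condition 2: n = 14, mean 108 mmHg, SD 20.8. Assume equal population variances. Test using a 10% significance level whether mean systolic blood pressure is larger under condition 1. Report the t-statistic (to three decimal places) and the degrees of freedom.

t = 1.830, df = 31

Let group 1 = condition 1, group 2 = condition 2. H0: μ_1 = μ_2; H1: μ_1 > μ_2 (two-sample pooled-variance t-test, right-tailed).
s_p² = [(19−1)·24.9² + (14−1)·20.8²]/(19+14−2) = 541.435
t = (123 − 108)/√[541.435·(1/19 + 1/14)] = 1.830
df = n₁ + n₂ − 2 = 31
p-value = P(T ≥ 1.830) ≈ 0.038
Since p ≈ 0.038 < α = 0.1, reject H0; the data support H1.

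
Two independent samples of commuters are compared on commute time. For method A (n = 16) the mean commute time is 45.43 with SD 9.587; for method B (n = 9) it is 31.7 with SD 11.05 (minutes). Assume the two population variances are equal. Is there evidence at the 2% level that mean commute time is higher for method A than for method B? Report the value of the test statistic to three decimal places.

3.256

Let group 1 = method A, group 2 = method B. H0: μ_1 = μ_2; H1: μ_1 > μ_2 (two-sample pooled-variance t-test, right-tailed).
s_p² = [(16−1)·9.587² + (9−1)·11.05²]/(16+9−2) = 102.412
t = (45.43 − 31.7)/√[102.412·(1/16 + 1/9)] = 3.256
df = n₁ + n₂ − 2 = 23
p-value = P(T ≥ 3.256) ≈ 0.002
Since p ≈ 0.002 < α = 0.02, reject H0; the evidence is statistically significant.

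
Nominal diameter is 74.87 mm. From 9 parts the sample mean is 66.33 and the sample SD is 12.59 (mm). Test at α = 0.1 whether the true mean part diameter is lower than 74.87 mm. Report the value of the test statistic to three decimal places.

-2.035

H0: μ = 74.87; H1: μ < 74.87 (one-sample t-test, left-tailed).
t = (x̄ − μ₀)/(s/√n) = (66.33 − 74.87)/(12.59/√9) = -2.035
df = n − 1 = 8
p-value = P(T ≤ -2.035) ≈ 0.0381
Since p ≈ 0.0381 < α = 0.1, reject H0; the data support H1.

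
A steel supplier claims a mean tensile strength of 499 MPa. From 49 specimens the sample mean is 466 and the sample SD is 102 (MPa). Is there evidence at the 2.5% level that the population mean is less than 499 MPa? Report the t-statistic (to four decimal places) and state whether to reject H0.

t = -2.2647; reject H0

H0: μ = 499; H1: μ < 499 (one-sample t-test, left-tailed).
t = (x̄ − μ₀)/(s/√n) = (466 − 499)/(102/√49) = -2.2647
df = n − 1 = 48
p-value = P(T ≤ -2.2647) ≈ 0.014
Since p ≈ 0.014 < α = 0.025, reject H0; the data support H1.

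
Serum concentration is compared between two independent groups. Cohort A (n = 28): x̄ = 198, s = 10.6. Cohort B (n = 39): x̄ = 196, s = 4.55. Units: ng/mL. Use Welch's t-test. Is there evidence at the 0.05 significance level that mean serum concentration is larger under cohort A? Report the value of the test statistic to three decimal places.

0.938

Let group 1 = cohort A, group 2 = cohort B. H0: μ_1 = μ_2; H1: μ_1 > μ_2 (Welch's two-sample t-test, right-tailed).
t = (x̄_1 − x̄_2)/√(s_1²/n_1 + s_2²/n_2) = (198 − 196)/√(10.6²/28 + 4.55²/39) = 0.938
Welch–Satterthwaite df ≈ 34.19
p-value = P(T ≥ 0.938) ≈ 0.1773
Since p ≈ 0.1773 > α = 0.05, fail to reject H0; the evidence is not statistically significant.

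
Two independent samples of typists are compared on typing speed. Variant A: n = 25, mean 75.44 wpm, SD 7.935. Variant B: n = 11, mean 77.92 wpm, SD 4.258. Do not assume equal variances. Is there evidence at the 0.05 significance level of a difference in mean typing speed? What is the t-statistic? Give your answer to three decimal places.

-1.215

Let group 1 = variant A, group 2 = variant B. H0: μ_1 = μ_2; H1: μ_1 ≠ μ_2 (Welch's two-sample t-test, two-sided).
t = (x̄_1 − x̄_2)/√(s_1²/n_1 + s_2²/n_2) = (75.44 − 77.92)/√(7.935²/25 + 4.258²/11) = -1.215
Welch–Satterthwaite df ≈ 32.39
Two-sided p-value ≈ 0.2332
Since p ≈ 0.2332 > α = 0.05, fail to reject H0; the evidence is not statistically significant.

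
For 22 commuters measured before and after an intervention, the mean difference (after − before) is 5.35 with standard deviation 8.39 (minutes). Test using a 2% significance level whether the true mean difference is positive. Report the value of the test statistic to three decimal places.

H0: μ_d = 0; H1: μ_d > 0 (paired t-test on the differences, right-tailed).
t = d̄/(s_d/√n) = 5.35/(8.39/√22) = 2.991
df = n − 1 = 21
p-value = P(T ≥ 2.991) ≈ 0.0035
Since p ≈ 0.0035 < α = 0.02, reject H0; the evidence is statistically significant.

2.991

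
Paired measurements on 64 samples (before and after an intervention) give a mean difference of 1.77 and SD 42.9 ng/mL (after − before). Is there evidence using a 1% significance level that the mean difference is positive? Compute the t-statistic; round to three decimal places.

H0: μ_d = 0; H1: μ_d > 0 (paired t-test on the differences, right-tailed).
t = d̄/(s_d/√n) = 1.77/(42.9/√64) = 0.330
df = n − 1 = 63
p-value = P(T ≥ 0.330) ≈ 0.3712
Since p ≈ 0.3712 > α = 0.01, fail to reject H0; the data do not provide sufficient evidence against H0.

0.330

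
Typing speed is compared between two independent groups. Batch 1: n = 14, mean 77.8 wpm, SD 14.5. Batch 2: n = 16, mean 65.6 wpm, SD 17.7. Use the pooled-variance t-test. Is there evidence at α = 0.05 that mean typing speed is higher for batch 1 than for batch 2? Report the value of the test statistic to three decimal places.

Let group 1 = batch 1, group 2 = batch 2. H0: μ_1 = μ_2; H1: μ_1 > μ_2 (two-sample pooled-variance t-test, right-tailed).
s_p² = [(14−1)·14.5² + (16−1)·17.7²]/(14+16−2) = 265.45
t = (77.8 − 65.6)/√[265.45·(1/14 + 1/16)] = 2.046
df = n₁ + n₂ − 2 = 28
p-value = P(T ≥ 2.046) ≈ 0.025
Since p ≈ 0.025 < α = 0.05, reject H0; the data support H1.

2.046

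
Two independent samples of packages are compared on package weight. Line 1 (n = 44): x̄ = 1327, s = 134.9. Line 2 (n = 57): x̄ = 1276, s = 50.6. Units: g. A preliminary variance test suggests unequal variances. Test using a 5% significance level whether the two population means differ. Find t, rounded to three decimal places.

2.382

Let group 1 = line 1, group 2 = line 2. H0: μ_1 = μ_2; H1: μ_1 ≠ μ_2 (Welch's two-sample t-test, two-sided).
t = (x̄_1 − x̄_2)/√(s_1²/n_1 + s_2²/n_2) = (1327 − 1276)/√(134.9²/44 + 50.6²/57) = 2.382
Welch–Satterthwaite df ≈ 52.37
Two-sided p-value ≈ 0.0209
Since p ≈ 0.0209 < α = 0.05, reject H0; the evidence is statistically significant.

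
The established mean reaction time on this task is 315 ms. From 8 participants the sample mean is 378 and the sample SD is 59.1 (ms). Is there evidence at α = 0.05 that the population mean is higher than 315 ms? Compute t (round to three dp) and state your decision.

t = 3.015; reject H0

H0: μ = 315; H1: μ > 315 (one-sample t-test, right-tailed).
t = (x̄ − μ₀)/(s/√n) = (378 − 315)/(59.1/√8) = 3.015
df = n − 1 = 7
p-value = P(T ≥ 3.015) ≈ 0.0098
Since p ≈ 0.0098 < α = 0.05, reject H0; the evidence is statistically significant.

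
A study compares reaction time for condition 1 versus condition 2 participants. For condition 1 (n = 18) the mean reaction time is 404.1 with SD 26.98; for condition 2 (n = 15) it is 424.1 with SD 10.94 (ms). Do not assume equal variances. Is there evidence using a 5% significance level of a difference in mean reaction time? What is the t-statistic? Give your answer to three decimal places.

-2.874

Let group 1 = condition 1, group 2 = condition 2. H0: μ_1 = μ_2; H1: μ_1 ≠ μ_2 (Welch's two-sample t-test, two-sided).
t = (x̄_1 − x̄_2)/√(s_1²/n_1 + s_2²/n_2) = (404.1 − 424.1)/√(26.98²/18 + 10.94²/15) = -2.874
Welch–Satterthwaite df ≈ 23.27
Two-sided p-value ≈ 0.0085
Since p ≈ 0.0085 < α = 0.05, reject H0; the data support H1.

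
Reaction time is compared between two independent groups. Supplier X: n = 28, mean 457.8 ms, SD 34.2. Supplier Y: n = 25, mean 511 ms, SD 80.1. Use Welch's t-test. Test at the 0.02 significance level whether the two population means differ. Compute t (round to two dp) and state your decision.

Let group 1 = supplier X, group 2 = supplier Y. H0: μ_1 = μ_2; H1: μ_1 ≠ μ_2 (Welch's two-sample t-test, two-sided).
t = (x̄_1 − x̄_2)/√(s_1²/n_1 + s_2²/n_2) = (457.8 − 511)/√(34.2²/28 + 80.1²/25) = -3.08
Welch–Satterthwaite df ≈ 31.70
Two-sided p-value ≈ 0.004
Since p ≈ 0.004 < α = 0.02, reject H0; the evidence is statistically significant.

t = -3.08; reject H0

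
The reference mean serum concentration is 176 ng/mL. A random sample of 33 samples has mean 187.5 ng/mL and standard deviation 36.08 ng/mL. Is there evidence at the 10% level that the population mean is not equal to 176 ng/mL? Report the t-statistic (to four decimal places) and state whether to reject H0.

t = 1.8310; reject H0

H0: μ = 176; H1: μ ≠ 176 (one-sample t-test, two-sided).
t = (x̄ − μ₀)/(s/√n) = (187.5 − 176)/(36.08/√33) = 1.8310
df = n − 1 = 32
Two-sided p-value ≈ 0.076
Since p ≈ 0.076 < α = 0.1, reject H0; the data support H1.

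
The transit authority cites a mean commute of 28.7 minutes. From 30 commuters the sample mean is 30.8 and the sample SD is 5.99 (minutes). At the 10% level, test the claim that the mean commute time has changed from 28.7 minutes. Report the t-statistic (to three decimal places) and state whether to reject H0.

H0: μ = 28.7; H1: μ ≠ 28.7 (one-sample t-test, two-sided).
t = (x̄ − μ₀)/(s/√n) = (30.8 − 28.7)/(5.99/√30) = 1.920
df = n − 1 = 29
Two-sided p-value ≈ 0.0647
Since p ≈ 0.0647 < α = 0.1, reject H0; the data support H1.

t = 1.920; reject H0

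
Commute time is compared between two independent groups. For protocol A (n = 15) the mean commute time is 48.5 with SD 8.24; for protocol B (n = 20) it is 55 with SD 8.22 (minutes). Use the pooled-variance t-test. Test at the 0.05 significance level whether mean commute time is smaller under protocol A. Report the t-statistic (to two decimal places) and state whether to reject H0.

t = -2.31; reject H0

Let group 1 = protocol A, group 2 = protocol B. H0: μ_1 = μ_2; H1: μ_1 < μ_2 (two-sample pooled-variance t-test, left-tailed).
s_p² = [(15−1)·8.24² + (20−1)·8.22²]/(15+20−2) = 67.7081
t = (48.5 − 55)/√[67.7081·(1/15 + 1/20)] = -2.31
df = n₁ + n₂ − 2 = 33
p-value = P(T ≤ -2.31) ≈ 0.0136
Since p ≈ 0.0136 < α = 0.05, reject H0; the data support H1.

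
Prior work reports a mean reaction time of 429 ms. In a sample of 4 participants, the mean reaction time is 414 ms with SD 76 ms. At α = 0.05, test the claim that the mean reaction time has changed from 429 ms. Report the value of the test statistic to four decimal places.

-0.3947

H0: μ = 429; H1: μ ≠ 429 (one-sample t-test, two-sided).
t = (x̄ − μ₀)/(s/√n) = (414 − 429)/(76/√4) = -0.3947
df = n − 1 = 3
Two-sided p-value ≈ 0.719
Since p ≈ 0.719 > α = 0.05, fail to reject H0; the data do not provide sufficient evidence against H0.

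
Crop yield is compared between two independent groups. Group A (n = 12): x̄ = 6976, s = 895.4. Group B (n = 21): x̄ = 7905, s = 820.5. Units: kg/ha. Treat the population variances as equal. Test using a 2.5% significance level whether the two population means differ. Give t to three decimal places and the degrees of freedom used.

t = -3.028, df = 31

Let group 1 = group A, group 2 = group B. H0: μ_1 = μ_2; H1: μ_1 ≠ μ_2 (two-sample pooled-variance t-test, two-sided).
s_p² = [(12−1)·895.4² + (21−1)·820.5²]/(12+21−2) = 718824
t = (6976 − 7905)/√[718824·(1/12 + 1/21)] = -3.028
df = n₁ + n₂ − 2 = 31
Two-sided p-value ≈ 0.005
Since p ≈ 0.005 < α = 0.025, reject H0; the data support H1.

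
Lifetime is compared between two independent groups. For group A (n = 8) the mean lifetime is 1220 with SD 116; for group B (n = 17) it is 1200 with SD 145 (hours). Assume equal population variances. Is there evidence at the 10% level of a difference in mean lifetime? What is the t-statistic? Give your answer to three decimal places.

Let group 1 = group A, group 2 = group B. H0: μ_1 = μ_2; H1: μ_1 ≠ μ_2 (two-sample pooled-variance t-test, two-sided).
s_p² = [(8−1)·116² + (17−1)·145²]/(8+17−2) = 18721.4
t = (1220 − 1200)/√[18721.4·(1/8 + 1/17)] = 0.341
df = n₁ + n₂ − 2 = 23
Two-sided p-value ≈ 0.736
Since p ≈ 0.736 > α = 0.1, fail to reject H0; the data do not provide sufficient evidence against H0.

0.341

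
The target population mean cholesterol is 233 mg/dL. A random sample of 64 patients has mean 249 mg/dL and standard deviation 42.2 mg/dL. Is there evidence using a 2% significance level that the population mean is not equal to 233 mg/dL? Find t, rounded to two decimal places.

3.03

H0: μ = 233; H1: μ ≠ 233 (one-sample t-test, two-sided).
t = (x̄ − μ₀)/(s/√n) = (249 − 233)/(42.2/√64) = 3.03
df = n − 1 = 63
Two-sided p-value ≈ 0.0035
Since p ≈ 0.0035 < α = 0.02, reject H0; the data support H1.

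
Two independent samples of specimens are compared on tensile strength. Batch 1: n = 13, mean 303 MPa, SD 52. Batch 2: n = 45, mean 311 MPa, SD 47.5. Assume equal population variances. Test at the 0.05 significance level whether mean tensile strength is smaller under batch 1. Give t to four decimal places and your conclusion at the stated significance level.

t = -0.5239; fail to reject H0

Let group 1 = batch 1, group 2 = batch 2. H0: μ_1 = μ_2; H1: μ_1 < μ_2 (two-sample pooled-variance t-test, left-tailed).
s_p² = [(13−1)·52² + (45−1)·47.5²]/(13+45−2) = 2352.2
t = (303 − 311)/√[2352.2·(1/13 + 1/45)] = -0.5239
df = n₁ + n₂ − 2 = 56
p-value = P(T ≤ -0.5239) ≈ 0.3012
Since p ≈ 0.3012 > α = 0.05, fail to reject H0; the data do not provide sufficient evidence against H0.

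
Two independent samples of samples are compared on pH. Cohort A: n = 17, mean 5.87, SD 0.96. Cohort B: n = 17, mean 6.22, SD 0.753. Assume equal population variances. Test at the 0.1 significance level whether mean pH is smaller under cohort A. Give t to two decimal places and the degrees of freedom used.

Let group 1 = cohort A, group 2 = cohort B. H0: μ_1 = μ_2; H1: μ_1 < μ_2 (two-sample pooled-variance t-test, left-tailed).
s_p² = [(17−1)·0.96² + (17−1)·0.753²]/(17+17−2) = 0.744304
t = (5.87 − 6.22)/√[0.744304·(1/17 + 1/17)] = -1.18
df = n₁ + n₂ − 2 = 32
p-value = P(T ≤ -1.18) ≈ 0.1228
Since p ≈ 0.1228 > α = 0.1, fail to reject H0; the evidence is not statistically significant.

t = -1.18, df = 32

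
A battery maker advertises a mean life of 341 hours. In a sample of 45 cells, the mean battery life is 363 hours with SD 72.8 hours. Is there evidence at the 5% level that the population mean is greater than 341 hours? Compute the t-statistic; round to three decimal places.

H0: μ = 341; H1: μ > 341 (one-sample t-test, right-tailed).
t = (x̄ − μ₀)/(s/√n) = (363 − 341)/(72.8/√45) = 2.027
df = n − 1 = 44
p-value = P(T ≥ 2.027) ≈ 0.0244
Since p ≈ 0.0244 < α = 0.05, reject H0; the data support H1.

2.027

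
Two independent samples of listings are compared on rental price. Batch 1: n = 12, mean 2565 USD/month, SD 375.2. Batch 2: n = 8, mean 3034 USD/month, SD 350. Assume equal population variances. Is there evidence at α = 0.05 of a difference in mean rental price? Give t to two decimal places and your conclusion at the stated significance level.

t = -2.81; reject H0

Let group 1 = batch 1, group 2 = batch 2. H0: μ_1 = μ_2; H1: μ_1 ≠ μ_2 (two-sample pooled-variance t-test, two-sided).
s_p² = [(12−1)·375.2² + (8−1)·350²]/(12+8−2) = 133668
t = (2565 − 3034)/√[133668·(1/12 + 1/8)] = -2.81
df = n₁ + n₂ − 2 = 18
Two-sided p-value ≈ 0.0116
Since p ≈ 0.0116 < α = 0.05, reject H0; the evidence is statistically significant.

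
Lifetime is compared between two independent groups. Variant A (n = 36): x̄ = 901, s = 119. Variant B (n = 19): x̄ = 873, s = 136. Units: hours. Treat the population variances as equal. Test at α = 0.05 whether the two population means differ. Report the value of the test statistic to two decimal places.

0.79

Let group 1 = variant A, group 2 = variant B. H0: μ_1 = μ_2; H1: μ_1 ≠ μ_2 (two-sample pooled-variance t-test, two-sided).
s_p² = [(36−1)·119² + (19−1)·136²]/(36+19−2) = 15633.3
t = (901 − 873)/√[15633.3·(1/36 + 1/19)] = 0.79
df = n₁ + n₂ − 2 = 53
Two-sided p-value ≈ 0.433
Since p ≈ 0.433 > α = 0.05, fail to reject H0; the data do not provide sufficient evidence against H0.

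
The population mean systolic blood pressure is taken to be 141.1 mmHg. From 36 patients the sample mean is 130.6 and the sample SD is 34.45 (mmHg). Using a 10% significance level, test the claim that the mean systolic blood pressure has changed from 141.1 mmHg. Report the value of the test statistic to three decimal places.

H0: μ = 141.1; H1: μ ≠ 141.1 (one-sample t-test, two-sided).
t = (x̄ − μ₀)/(s/√n) = (130.6 − 141.1)/(34.45/√36) = -1.829
df = n − 1 = 35
Two-sided p-value ≈ 0.076
Since p ≈ 0.076 < α = 0.1, reject H0; the evidence is statistically significant.

-1.829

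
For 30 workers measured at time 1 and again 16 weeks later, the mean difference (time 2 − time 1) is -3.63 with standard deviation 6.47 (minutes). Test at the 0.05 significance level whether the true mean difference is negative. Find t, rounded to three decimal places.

H0: μ_d = 0; H1: μ_d < 0 (paired t-test on the differences, left-tailed).
t = d̄/(s_d/√n) = -3.63/(6.47/√30) = -3.073
df = n − 1 = 29
p-value = P(T ≤ -3.073) ≈ 0.0023
Since p ≈ 0.0023 < α = 0.05, reject H0; the evidence is statistically significant.

-3.073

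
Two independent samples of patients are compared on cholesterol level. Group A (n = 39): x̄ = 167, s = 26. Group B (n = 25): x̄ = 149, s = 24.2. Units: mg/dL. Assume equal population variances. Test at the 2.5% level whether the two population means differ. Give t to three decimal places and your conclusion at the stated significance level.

t = 2.775; reject H0

Let group 1 = group A, group 2 = group B. H0: μ_1 = μ_2; H1: μ_1 ≠ μ_2 (two-sample pooled-variance t-test, two-sided).
s_p² = [(39−1)·26² + (25−1)·24.2²]/(39+25−2) = 641.022
t = (167 − 149)/√[641.022·(1/39 + 1/25)] = 2.775
df = n₁ + n₂ − 2 = 62
Two-sided p-value ≈ 0.0073
Since p ≈ 0.0073 < α = 0.025, reject H0; the evidence is statistically significant.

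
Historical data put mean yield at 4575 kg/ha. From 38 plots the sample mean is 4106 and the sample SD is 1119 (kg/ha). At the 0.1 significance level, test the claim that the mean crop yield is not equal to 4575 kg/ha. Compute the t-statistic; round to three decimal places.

-2.584

H0: μ = 4575; H1: μ ≠ 4575 (one-sample t-test, two-sided).
t = (x̄ − μ₀)/(s/√n) = (4106 − 4575)/(1119/√38) = -2.584
df = n − 1 = 37
Two-sided p-value ≈ 0.0139
Since p ≈ 0.0139 < α = 0.1, reject H0; the data support H1.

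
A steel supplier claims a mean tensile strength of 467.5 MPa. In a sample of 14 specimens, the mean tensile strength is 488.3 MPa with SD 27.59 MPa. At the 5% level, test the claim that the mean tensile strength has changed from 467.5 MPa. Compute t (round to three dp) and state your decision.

t = 2.821; reject H0

H0: μ = 467.5; H1: μ ≠ 467.5 (one-sample t-test, two-sided).
t = (x̄ − μ₀)/(s/√n) = (488.3 − 467.5)/(27.59/√14) = 2.821
df = n − 1 = 13
Two-sided p-value ≈ 0.014
Since p ≈ 0.014 < α = 0.05, reject H0; the evidence is statistically significant.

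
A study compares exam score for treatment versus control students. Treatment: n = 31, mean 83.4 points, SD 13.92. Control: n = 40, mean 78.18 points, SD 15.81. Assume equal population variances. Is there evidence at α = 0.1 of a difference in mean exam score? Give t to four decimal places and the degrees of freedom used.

Let group 1 = treatment, group 2 = control. H0: μ_1 = μ_2; H1: μ_1 ≠ μ_2 (two-sample pooled-variance t-test, two-sided).
s_p² = [(31−1)·13.92² + (40−1)·15.81²]/(31+40−2) = 225.526
t = (83.4 − 78.18)/√[225.526·(1/31 + 1/40)] = 1.4526
df = n₁ + n₂ − 2 = 69
Two-sided p-value ≈ 0.151
Since p ≈ 0.151 > α = 0.1, fail to reject H0; the data do not provide sufficient evidence against H0.

t = 1.4526, df = 69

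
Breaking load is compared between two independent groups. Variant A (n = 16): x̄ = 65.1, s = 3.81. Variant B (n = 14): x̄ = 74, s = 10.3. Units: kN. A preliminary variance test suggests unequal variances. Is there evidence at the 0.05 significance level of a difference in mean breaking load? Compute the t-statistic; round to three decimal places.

Let group 1 = variant A, group 2 = variant B. H0: μ_1 = μ_2; H1: μ_1 ≠ μ_2 (Welch's two-sample t-test, two-sided).
t = (x̄_1 − x̄_2)/√(s_1²/n_1 + s_2²/n_2) = (65.1 − 74)/√(3.81²/16 + 10.3²/14) = -3.055
Welch–Satterthwaite df ≈ 16.10
Two-sided p-value ≈ 0.0075
Since p ≈ 0.0075 < α = 0.05, reject H0; the data support H1.

-3.055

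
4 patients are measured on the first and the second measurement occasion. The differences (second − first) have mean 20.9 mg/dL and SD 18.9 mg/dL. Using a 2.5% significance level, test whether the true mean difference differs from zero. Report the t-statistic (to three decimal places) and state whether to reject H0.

t = 2.212; fail to reject H0

H0: μ_d = 0; H1: μ_d ≠ 0 (paired t-test on the differences, two-sided).
t = d̄/(s_d/√n) = 20.9/(18.9/√4) = 2.212
df = n − 1 = 3
Two-sided p-value ≈ 0.1139
Since p ≈ 0.1139 > α = 0.025, fail to reject H0; the data do not provide sufficient evidence against H0.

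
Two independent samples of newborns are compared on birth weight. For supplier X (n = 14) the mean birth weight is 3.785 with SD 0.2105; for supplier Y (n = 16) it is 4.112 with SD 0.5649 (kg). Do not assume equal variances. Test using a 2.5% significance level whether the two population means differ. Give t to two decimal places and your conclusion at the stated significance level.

Let group 1 = supplier X, group 2 = supplier Y. H0: μ_1 = μ_2; H1: μ_1 ≠ μ_2 (Welch's two-sample t-test, two-sided).
t = (x̄_1 − x̄_2)/√(s_1²/n_1 + s_2²/n_2) = (3.785 − 4.112)/√(0.2105²/14 + 0.5649²/16) = -2.15
Welch–Satterthwaite df ≈ 19.57
Two-sided p-value ≈ 0.044
Since p ≈ 0.044 > α = 0.025, fail to reject H0; the evidence is not statistically significant.

t = -2.15; fail to reject H0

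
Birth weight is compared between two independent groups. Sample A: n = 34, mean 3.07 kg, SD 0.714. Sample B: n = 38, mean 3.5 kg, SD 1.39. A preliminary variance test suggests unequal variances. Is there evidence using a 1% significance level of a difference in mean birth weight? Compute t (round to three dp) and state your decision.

t = -1.676; fail to reject H0

Let group 1 = sample A, group 2 = sample B. H0: μ_1 = μ_2; H1: μ_1 ≠ μ_2 (Welch's two-sample t-test, two-sided).
t = (x̄_1 − x̄_2)/√(s_1²/n_1 + s_2²/n_2) = (3.07 − 3.5)/√(0.714²/34 + 1.39²/38) = -1.676
Welch–Satterthwaite df ≈ 56.53
Two-sided p-value ≈ 0.099
Since p ≈ 0.099 > α = 0.01, fail to reject H0; the evidence is not statistically significant.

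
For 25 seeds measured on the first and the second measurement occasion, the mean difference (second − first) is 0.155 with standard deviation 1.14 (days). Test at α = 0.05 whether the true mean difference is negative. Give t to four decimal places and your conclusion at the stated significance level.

t = 0.6798; fail to reject H0

H0: μ_d = 0; H1: μ_d < 0 (paired t-test on the differences, left-tailed).
t = d̄/(s_d/√n) = 0.155/(1.14/√25) = 0.6798
df = n − 1 = 24
p-value = P(T ≤ 0.6798) ≈ 0.7484
Since p ≈ 0.7484 > α = 0.05, fail to reject H0; the data do not provide sufficient evidence against H0.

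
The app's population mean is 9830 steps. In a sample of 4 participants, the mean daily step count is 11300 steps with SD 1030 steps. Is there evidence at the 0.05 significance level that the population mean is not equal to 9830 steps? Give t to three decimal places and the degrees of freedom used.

H0: μ = 9830; H1: μ ≠ 9830 (one-sample t-test, two-sided).
t = (x̄ − μ₀)/(s/√n) = (11300 − 9830)/(1030/√4) = 2.854
df = n − 1 = 3
Two-sided p-value ≈ 0.065
Since p ≈ 0.065 > α = 0.05, fail to reject H0; the evidence is not statistically significant.

t = 2.854, df = 3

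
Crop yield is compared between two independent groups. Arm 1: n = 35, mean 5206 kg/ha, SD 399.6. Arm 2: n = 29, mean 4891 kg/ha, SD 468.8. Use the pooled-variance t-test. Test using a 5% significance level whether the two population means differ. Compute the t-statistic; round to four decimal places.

2.9023

Let group 1 = arm 1, group 2 = arm 2. H0: μ_1 = μ_2; H1: μ_1 ≠ μ_2 (two-sample pooled-variance t-test, two-sided).
s_p² = [(35−1)·399.6² + (29−1)·468.8²]/(35+29−2) = 186819
t = (5206 − 4891)/√[186819·(1/35 + 1/29)] = 2.9023
df = n₁ + n₂ − 2 = 62
Two-sided p-value ≈ 0.005
Since p ≈ 0.005 < α = 0.05, reject H0; the evidence is statistically significant.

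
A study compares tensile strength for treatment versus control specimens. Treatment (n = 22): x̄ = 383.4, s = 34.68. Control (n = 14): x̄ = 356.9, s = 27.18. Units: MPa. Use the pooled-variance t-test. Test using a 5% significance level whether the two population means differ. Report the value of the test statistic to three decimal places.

Let group 1 = treatment, group 2 = control. H0: μ_1 = μ_2; H1: μ_1 ≠ μ_2 (two-sample pooled-variance t-test, two-sided).
s_p² = [(22−1)·34.68² + (14−1)·27.18²]/(22+14−2) = 1025.31
t = (383.4 − 356.9)/√[1025.31·(1/22 + 1/14)] = 2.421
df = n₁ + n₂ − 2 = 34
Two-sided p-value ≈ 0.0210
Since p ≈ 0.0210 < α = 0.05, reject H0; the data support H1.

2.421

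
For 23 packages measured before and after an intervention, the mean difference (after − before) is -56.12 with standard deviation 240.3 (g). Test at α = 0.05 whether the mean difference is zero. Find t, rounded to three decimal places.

-1.120

H0: μ_d = 0; H1: μ_d ≠ 0 (paired t-test on the differences, two-sided).
t = d̄/(s_d/√n) = -56.12/(240.3/√23) = -1.120
df = n − 1 = 22
Two-sided p-value ≈ 0.2748
Since p ≈ 0.2748 > α = 0.05, fail to reject H0; the evidence is not statistically significant.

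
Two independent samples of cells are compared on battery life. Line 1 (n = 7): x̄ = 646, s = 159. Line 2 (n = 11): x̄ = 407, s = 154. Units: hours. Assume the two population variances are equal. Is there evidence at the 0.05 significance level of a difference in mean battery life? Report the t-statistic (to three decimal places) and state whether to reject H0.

Let group 1 = line 1, group 2 = line 2. H0: μ_1 = μ_2; H1: μ_1 ≠ μ_2 (two-sample pooled-variance t-test, two-sided).
s_p² = [(7−1)·159² + (11−1)·154²]/(7+11−2) = 24302.9
t = (646 − 407)/√[24302.9·(1/7 + 1/11)] = 3.171
df = n₁ + n₂ − 2 = 16
Two-sided p-value ≈ 0.006
Since p ≈ 0.006 < α = 0.05, reject H0; the evidence is statistically significant.

t = 3.171; reject H0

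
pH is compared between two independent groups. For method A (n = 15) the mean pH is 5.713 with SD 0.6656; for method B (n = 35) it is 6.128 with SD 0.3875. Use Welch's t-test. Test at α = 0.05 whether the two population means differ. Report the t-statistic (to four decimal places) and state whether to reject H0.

t = -2.2565; reject H0

Let group 1 = method A, group 2 = method B. H0: μ_1 = μ_2; H1: μ_1 ≠ μ_2 (Welch's two-sample t-test, two-sided).
t = (x̄_1 − x̄_2)/√(s_1²/n_1 + s_2²/n_2) = (5.713 − 6.128)/√(0.6656²/15 + 0.3875²/35) = -2.2565
Welch–Satterthwaite df ≈ 18.20
Two-sided p-value ≈ 0.037
Since p ≈ 0.037 < α = 0.05, reject H0; the data support H1.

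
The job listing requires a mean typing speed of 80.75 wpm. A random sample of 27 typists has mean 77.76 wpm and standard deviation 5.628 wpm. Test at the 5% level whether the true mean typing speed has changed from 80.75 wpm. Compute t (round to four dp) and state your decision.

H0: μ = 80.75; H1: μ ≠ 80.75 (one-sample t-test, two-sided).
t = (x̄ − μ₀)/(s/√n) = (77.76 − 80.75)/(5.628/√27) = -2.7606
df = n − 1 = 26
Two-sided p-value ≈ 0.010
Since p ≈ 0.010 < α = 0.05, reject H0; the data support H1.

t = -2.7606; reject H0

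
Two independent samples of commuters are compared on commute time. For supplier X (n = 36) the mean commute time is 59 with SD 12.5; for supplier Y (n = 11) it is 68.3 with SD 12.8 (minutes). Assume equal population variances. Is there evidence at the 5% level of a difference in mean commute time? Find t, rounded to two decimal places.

-2.15

Let group 1 = supplier X, group 2 = supplier Y. H0: μ_1 = μ_2; H1: μ_1 ≠ μ_2 (two-sample pooled-variance t-test, two-sided).
s_p² = [(36−1)·12.5² + (11−1)·12.8²]/(36+11−2) = 157.937
t = (59 − 68.3)/√[157.937·(1/36 + 1/11)] = -2.15
df = n₁ + n₂ − 2 = 45
Two-sided p-value ≈ 0.0371
Since p ≈ 0.0371 < α = 0.05, reject H0; the data support H1.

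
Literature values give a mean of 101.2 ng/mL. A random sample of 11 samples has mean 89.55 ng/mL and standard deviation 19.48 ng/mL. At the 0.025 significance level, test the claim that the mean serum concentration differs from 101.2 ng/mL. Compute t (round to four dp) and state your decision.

H0: μ = 101.2; H1: μ ≠ 101.2 (one-sample t-test, two-sided).
t = (x̄ − μ₀)/(s/√n) = (89.55 − 101.2)/(19.48/√11) = -1.9835
df = n − 1 = 10
Two-sided p-value ≈ 0.0754
Since p ≈ 0.0754 > α = 0.025, fail to reject H0; the data do not provide sufficient evidence against H0.

t = -1.9835; fail to reject H0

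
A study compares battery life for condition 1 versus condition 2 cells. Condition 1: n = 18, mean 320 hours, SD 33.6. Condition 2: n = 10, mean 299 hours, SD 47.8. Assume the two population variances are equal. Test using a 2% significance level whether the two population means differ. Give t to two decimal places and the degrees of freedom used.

Let group 1 = condition 1, group 2 = condition 2. H0: μ_1 = μ_2; H1: μ_1 ≠ μ_2 (two-sample pooled-variance t-test, two-sided).
s_p² = [(18−1)·33.6² + (10−1)·47.8²]/(18+10−2) = 1529.07
t = (320 − 299)/√[1529.07·(1/18 + 1/10)] = 1.36
df = n₁ + n₂ − 2 = 26
Two-sided p-value ≈ 0.185
Since p ≈ 0.185 > α = 0.02, fail to reject H0; the data do not provide sufficient evidence against H0.

t = 1.36, df = 26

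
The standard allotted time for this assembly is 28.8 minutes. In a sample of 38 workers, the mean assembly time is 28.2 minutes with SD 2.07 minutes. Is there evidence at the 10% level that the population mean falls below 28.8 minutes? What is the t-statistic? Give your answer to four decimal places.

-1.7868

H0: μ = 28.8; H1: μ < 28.8 (one-sample t-test, left-tailed).
t = (x̄ − μ₀)/(s/√n) = (28.2 − 28.8)/(2.07/√38) = -1.7868
df = n − 1 = 37
p-value = P(T ≤ -1.7868) ≈ 0.0411
Since p ≈ 0.0411 < α = 0.1, reject H0; the data support H1.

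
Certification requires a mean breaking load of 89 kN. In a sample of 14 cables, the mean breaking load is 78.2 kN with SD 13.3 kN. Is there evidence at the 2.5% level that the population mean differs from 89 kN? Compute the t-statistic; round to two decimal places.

-3.04

H0: μ = 89; H1: μ ≠ 89 (one-sample t-test, two-sided).
t = (x̄ − μ₀)/(s/√n) = (78.2 − 89)/(13.3/√14) = -3.04
df = n − 1 = 13
Two-sided p-value ≈ 0.0095
Since p ≈ 0.0095 < α = 0.025, reject H0; the evidence is statistically significant.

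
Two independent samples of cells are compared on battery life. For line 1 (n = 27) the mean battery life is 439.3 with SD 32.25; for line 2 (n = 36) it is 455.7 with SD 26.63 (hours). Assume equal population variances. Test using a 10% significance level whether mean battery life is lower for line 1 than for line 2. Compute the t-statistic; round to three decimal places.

Let group 1 = line 1, group 2 = line 2. H0: μ_1 = μ_2; H1: μ_1 < μ_2 (two-sample pooled-variance t-test, left-tailed).
s_p² = [(27−1)·32.25² + (36−1)·26.63²]/(27+36−2) = 850.199
t = (439.3 − 455.7)/√[850.199·(1/27 + 1/36)] = -2.209
df = n₁ + n₂ − 2 = 61
p-value = P(T ≤ -2.209) ≈ 0.015
Since p ≈ 0.015 < α = 0.1, reject H0; the evidence is statistically significant.

-2.209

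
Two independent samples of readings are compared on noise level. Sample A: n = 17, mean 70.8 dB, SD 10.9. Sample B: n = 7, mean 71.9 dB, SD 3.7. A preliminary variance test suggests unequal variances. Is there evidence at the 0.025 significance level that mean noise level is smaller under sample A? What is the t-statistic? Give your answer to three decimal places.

-0.368

Let group 1 = sample A, group 2 = sample B. H0: μ_1 = μ_2; H1: μ_1 < μ_2 (Welch's two-sample t-test, left-tailed).
t = (x̄_1 − x̄_2)/√(s_1²/n_1 + s_2²/n_2) = (70.8 − 71.9)/√(10.9²/17 + 3.7²/7) = -0.368
Welch–Satterthwaite df ≈ 21.68
p-value = P(T ≤ -0.368) ≈ 0.3583
Since p ≈ 0.3583 > α = 0.025, fail to reject H0; the evidence is not statistically significant.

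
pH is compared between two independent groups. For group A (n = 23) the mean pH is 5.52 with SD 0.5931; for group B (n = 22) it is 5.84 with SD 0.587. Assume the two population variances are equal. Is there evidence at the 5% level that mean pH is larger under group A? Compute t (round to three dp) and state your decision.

Let group 1 = group A, group 2 = group B. H0: μ_1 = μ_2; H1: μ_1 > μ_2 (two-sample pooled-variance t-test, right-tailed).
s_p² = [(23−1)·0.5931² + (22−1)·0.587²]/(23+22−2) = 0.348252
t = (5.52 − 5.84)/√[0.348252·(1/23 + 1/22)] = -1.818
df = n₁ + n₂ − 2 = 43
p-value = P(T ≥ -1.818) ≈ 0.9620
Since p ≈ 0.9620 > α = 0.05, fail to reject H0; the data do not provide sufficient evidence against H0.

t = -1.818; fail to reject H0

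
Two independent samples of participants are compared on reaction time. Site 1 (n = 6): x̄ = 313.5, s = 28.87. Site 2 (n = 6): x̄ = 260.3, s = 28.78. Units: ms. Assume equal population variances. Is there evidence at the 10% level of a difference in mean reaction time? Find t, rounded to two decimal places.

3.20

Let group 1 = site 1, group 2 = site 2. H0: μ_1 = μ_2; H1: μ_1 ≠ μ_2 (two-sample pooled-variance t-test, two-sided).
s_p² = [(6−1)·28.87² + (6−1)·28.78²]/(6+6−2) = 830.883
t = (313.5 − 260.3)/√[830.883·(1/6 + 1/6)] = 3.20
df = n₁ + n₂ − 2 = 10
Two-sided p-value ≈ 0.0095
Since p ≈ 0.0095 < α = 0.1, reject H0; the evidence is statistically significant.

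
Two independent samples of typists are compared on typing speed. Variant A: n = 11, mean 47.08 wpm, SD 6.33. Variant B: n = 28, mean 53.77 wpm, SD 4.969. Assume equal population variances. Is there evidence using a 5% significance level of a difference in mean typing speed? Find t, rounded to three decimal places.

-3.500

Let group 1 = variant A, group 2 = variant B. H0: μ_1 = μ_2; H1: μ_1 ≠ μ_2 (two-sample pooled-variance t-test, two-sided).
s_p² = [(11−1)·6.33² + (28−1)·4.969²]/(11+28−2) = 28.8472
t = (47.08 − 53.77)/√[28.8472·(1/11 + 1/28)] = -3.500
df = n₁ + n₂ − 2 = 37
Two-sided p-value ≈ 0.0012
Since p ≈ 0.0012 < α = 0.05, reject H0; the data support H1.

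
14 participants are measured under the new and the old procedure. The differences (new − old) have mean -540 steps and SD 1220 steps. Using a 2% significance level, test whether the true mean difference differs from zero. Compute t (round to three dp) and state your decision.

H0: μ_d = 0; H1: μ_d ≠ 0 (paired t-test on the differences, two-sided).
t = d̄/(s_d/√n) = -540/(1220/√14) = -1.656
df = n − 1 = 13
Two-sided p-value ≈ 0.122
Since p ≈ 0.122 > α = 0.02, fail to reject H0; the evidence is not statistically significant.

t = -1.656; fail to reject H0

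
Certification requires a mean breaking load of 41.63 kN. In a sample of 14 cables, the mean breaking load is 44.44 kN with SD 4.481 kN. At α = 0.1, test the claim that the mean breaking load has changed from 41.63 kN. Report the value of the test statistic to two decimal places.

2.35

H0: μ = 41.63; H1: μ ≠ 41.63 (one-sample t-test, two-sided).
t = (x̄ − μ₀)/(s/√n) = (44.44 − 41.63)/(4.481/√14) = 2.35
df = n − 1 = 13
Two-sided p-value ≈ 0.035
Since p ≈ 0.035 < α = 0.1, reject H0; the data support H1.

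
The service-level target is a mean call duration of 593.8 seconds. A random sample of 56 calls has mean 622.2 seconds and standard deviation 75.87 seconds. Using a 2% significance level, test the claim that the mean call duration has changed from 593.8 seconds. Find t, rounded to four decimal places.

H0: μ = 593.8; H1: μ ≠ 593.8 (one-sample t-test, two-sided).
t = (x̄ − μ₀)/(s/√n) = (622.2 − 593.8)/(75.87/√56) = 2.8012
df = n − 1 = 55
Two-sided p-value ≈ 0.007
Since p ≈ 0.007 < α = 0.02, reject H0; the data support H1.

2.8012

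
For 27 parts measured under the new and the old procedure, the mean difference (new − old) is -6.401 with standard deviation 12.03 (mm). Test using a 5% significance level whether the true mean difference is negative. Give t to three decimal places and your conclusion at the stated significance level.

t = -2.765; reject H0

H0: μ_d = 0; H1: μ_d < 0 (paired t-test on the differences, left-tailed).
t = d̄/(s_d/√n) = -6.401/(12.03/√27) = -2.765
df = n − 1 = 26
p-value = P(T ≤ -2.765) ≈ 0.005
Since p ≈ 0.005 < α = 0.05, reject H0; the data support H1.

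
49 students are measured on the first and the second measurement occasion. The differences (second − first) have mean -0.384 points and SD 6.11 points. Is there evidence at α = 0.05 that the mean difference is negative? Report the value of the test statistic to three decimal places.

-0.440

H0: μ_d = 0; H1: μ_d < 0 (paired t-test on the differences, left-tailed).
t = d̄/(s_d/√n) = -0.384/(6.11/√49) = -0.440
df = n − 1 = 48
p-value = P(T ≤ -0.440) ≈ 0.3310
Since p ≈ 0.3310 > α = 0.05, fail to reject H0; the evidence is not statistically significant.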